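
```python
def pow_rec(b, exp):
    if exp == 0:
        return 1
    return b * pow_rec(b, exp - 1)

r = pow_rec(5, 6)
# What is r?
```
Call trace:
pow_rec(b=5, exp=6)
  pow_rec(b=5, exp=5)
    pow_rec(b=5, exp=4)
      pow_rec(b=5, exp=3)
        pow_rec(b=5, exp=2)
          pow_rec(b=5, exp=1)
            pow_rec(b=5, exp=0)
            -> return 1
          -> return 5
        -> return 25
      -> return 125
    -> return 625
  -> return 3125
-> return 15625

Final answer: 15625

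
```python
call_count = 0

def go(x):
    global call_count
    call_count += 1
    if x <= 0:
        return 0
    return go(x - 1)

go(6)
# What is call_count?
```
Call trace:
go(x=6)
  go(x=5)
    go(x=4)
      go(x=3)
        go(x=2)
          go(x=1)
            go(x=0)
            -> return 0
          -> return 0
        -> return 0
      -> return 0
    -> return 0
  -> return 0
-> return 0

call_count is incremented once per call. go is entered once for each x = 6, 5, 4, 3, 2, 1, 0 (the x <= 0 call returns without recursing), i.e. 6 + 1 calls.
call_count = 7

Final answer: 7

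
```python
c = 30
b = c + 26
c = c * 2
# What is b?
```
Trace:
  c=30
  c=30, b=56
  c=60, b=56

Final answer: 56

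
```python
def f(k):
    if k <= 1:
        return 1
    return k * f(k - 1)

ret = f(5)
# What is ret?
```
Call trace:
f(k=5)
  f(k=4)
    f(k=3)
      f(k=2)
        f(k=1)
        -> return 1
      -> return 2
    -> return 6
  -> return 24
-> return 120

Final answer: 120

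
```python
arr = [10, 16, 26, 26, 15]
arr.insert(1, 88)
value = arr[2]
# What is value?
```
Trace:
  arr=[10, 16, 26, 26, 15]
  arr=[10, 88, 16, 26, 26, 15]
  arr=[10, 88, 16, 26, 26, 15], value=16

Final answer: 16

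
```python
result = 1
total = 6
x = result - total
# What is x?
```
Trace:
  result=1
  result=1, total=6
  result=1, total=6, x=-5

Final answer: -5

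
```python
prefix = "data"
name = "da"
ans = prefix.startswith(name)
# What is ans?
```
Trace:
  prefix='data'
  prefix='data', name='da'
  prefix='data', name='da', ans=True

Final answer: True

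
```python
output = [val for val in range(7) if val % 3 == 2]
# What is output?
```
Trace:
  val=0
  val=1
  val=2
  val=3
  val=4
  val=5
  val=6
  output=[2, 5]

Final answer: [2, 5]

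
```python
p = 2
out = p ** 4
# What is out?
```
Trace:
  p=2
  p=2, out=16

Final answer: 16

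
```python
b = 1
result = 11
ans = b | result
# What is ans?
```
Trace:
  b=1
  b=1, result=11
  b=1, result=11, ans=11

Final answer: 11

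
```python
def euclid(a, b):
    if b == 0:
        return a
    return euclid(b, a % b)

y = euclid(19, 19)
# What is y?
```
Call trace:
euclid(a=19, b=19)
  euclid(a=19, b=0)
  -> return 19
-> return 19

Final answer: 19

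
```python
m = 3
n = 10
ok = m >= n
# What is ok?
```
Trace:
  m=3
  m=3, n=10
  m=3, n=10, ok=False

Final answer: False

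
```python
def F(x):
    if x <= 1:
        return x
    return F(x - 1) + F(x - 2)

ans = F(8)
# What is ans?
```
Call trace (a repeated sub-call is expanded the first time; later identical calls just restate its return value):
F(x=8)
  F(x=7)
    F(x=6)
      F(x=5)
        F(x=4)
          F(x=3)
            F(x=2)
              F(x=1)
              -> return 1
              F(x=0)
              -> return 0
            -> return 1
            F(x=1)
            -> return 1
          -> return 2
          F(x=2) -> return 1  (same call as traced above)
        -> return 3
        F(x=3) -> return 2  (same call as traced above)
      -> return 5
      F(x=4) -> return 3  (same call as traced above)
    -> return 8
    F(x=5) -> return 5  (same call as traced above)
  -> return 13
  F(x=6) -> return 8  (same call as traced above)
-> return 21

Final answer: 21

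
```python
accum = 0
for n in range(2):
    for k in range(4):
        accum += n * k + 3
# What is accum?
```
Trace:
  accum=0
  accum=3, n=0, k=0
  accum=6, n=0, k=1
  accum=9, n=0, k=2
  accum=12, n=0, k=3
  accum=15, n=1, k=0
  accum=19, n=1, k=1
  accum=24, n=1, k=2
  accum=30, n=1, k=3

Final answer: 30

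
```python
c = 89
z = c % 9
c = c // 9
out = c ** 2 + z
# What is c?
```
Trace:
  c=89
  c=89, z=8
  c=9, z=8
  c=9, z=8, out=89

Final answer: 9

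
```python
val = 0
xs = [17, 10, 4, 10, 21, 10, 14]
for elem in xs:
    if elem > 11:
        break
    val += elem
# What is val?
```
Trace:
  val=0
  val=0, elem=17

Final answer: 0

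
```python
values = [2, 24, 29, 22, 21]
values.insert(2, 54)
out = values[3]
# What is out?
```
Trace:
  values=[2, 24, 29, 22, 21]
  values=[2, 24, 54, 29, 22, 21]
  values=[2, 24, 54, 29, 22, 21], out=29

Final answer: 29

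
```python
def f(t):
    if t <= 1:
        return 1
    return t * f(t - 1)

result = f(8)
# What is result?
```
Call trace:
f(t=8)
  f(t=7)
    f(t=6)
      f(t=5)
        f(t=4)
          f(t=3)
            f(t=2)
              f(t=1)
              -> return 1
            -> return 2
          -> return 6
        -> return 24
      -> return 120
    -> return 720
  -> return 5040
-> return 40320

Final answer: 40320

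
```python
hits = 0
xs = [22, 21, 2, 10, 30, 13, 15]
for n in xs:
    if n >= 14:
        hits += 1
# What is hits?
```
Trace:
  hits=0
  hits=1, n=22
  hits=2, n=21
  hits=2, n=2
  hits=2, n=10
  hits=3, n=30
  hits=3, n=13
  hits=4, n=15

Final answer: 4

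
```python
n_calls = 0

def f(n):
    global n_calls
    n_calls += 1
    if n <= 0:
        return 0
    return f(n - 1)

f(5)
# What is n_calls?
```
Call trace:
f(n=5)
  f(n=4)
    f(n=3)
      f(n=2)
        f(n=1)
          f(n=0)
          -> return 0
        -> return 0
      -> return 0
    -> return 0
  -> return 0
-> return 0

n_calls is incremented once per call. f is entered once for each n = 5, 4, 3, 2, 1, 0 (the n <= 0 call returns without recursing), i.e. 5 + 1 calls.
n_calls = 6

Final answer: 6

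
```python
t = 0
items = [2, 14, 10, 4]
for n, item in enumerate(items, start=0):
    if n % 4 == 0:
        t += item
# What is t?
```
Trace:
  t=0
  t=2, n=0, item=2
  t=2, n=1, item=14
  t=2, n=2, item=10
  t=2, n=3, item=4

Final answer: 2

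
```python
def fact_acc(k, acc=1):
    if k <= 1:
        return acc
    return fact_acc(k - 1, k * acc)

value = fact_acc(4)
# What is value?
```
Call trace:
fact_acc(k=4, acc=1)
  fact_acc(k=3, acc=4)
    fact_acc(k=2, acc=12)
      fact_acc(k=1, acc=24)
      -> return 24
    -> return 24
  -> return 24
-> return 24

Final answer: 24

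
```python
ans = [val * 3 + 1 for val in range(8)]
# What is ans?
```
Trace:
  val=0
  val=1
  val=2
  val=3
  val=4
  val=5
  val=6
  val=7
  ans=[1, 4, 7, 10, 13, 16, 19, 22]

Final answer: [1, 4, 7, 10, 13, 16, 19, 22]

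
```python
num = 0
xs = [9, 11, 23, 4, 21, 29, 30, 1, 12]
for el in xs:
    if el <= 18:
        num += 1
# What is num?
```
Trace:
  num=0
  num=1, el=9
  num=2, el=11
  num=2, el=23
  num=3, el=4
  num=3, el=21
  num=3, el=29
  num=3, el=30
  num=4, el=1
  num=5, el=12

Final answer: 5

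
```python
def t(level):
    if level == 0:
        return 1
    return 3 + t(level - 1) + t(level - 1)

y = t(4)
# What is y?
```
Call trace (a repeated sub-call is expanded the first time; later identical calls just restate its return value):
t(level=4)
  t(level=3)
    t(level=2)
      t(level=1)
        t(level=0)
        -> return 1
        t(level=0)
        -> return 1
      -> return 5
      t(level=1) -> return 5  (same call as traced above)
    -> return 13
    t(level=2) -> return 13  (same call as traced above)
  -> return 29
  t(level=3) -> return 29  (same call as traced above)
-> return 61

Final answer: 61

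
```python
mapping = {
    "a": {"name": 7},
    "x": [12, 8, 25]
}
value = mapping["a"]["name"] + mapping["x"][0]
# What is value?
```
Trace:
  mapping={'a': {'name': 7}, 'x': [12, 8, 25]}
  mapping={'a': {'name': 7}, 'x': [12, 8, 25]}, value=19

Final answer: 19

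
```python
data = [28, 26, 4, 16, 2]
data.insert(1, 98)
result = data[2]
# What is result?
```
Trace:
  data=[28, 26, 4, 16, 2]
  data=[28, 98, 26, 4, 16, 2]
  data=[28, 98, 26, 4, 16, 2], result=26

Final answer: 26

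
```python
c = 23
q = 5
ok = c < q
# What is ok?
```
Trace:
  c=23
  c=23, q=5
  c=23, q=5, ok=False

Final answer: False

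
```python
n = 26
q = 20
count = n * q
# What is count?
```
Trace:
  n=26
  n=26, q=20
  n=26, q=20, count=520

Final answer: 520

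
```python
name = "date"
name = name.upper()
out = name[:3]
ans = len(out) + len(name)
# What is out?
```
Trace:
  name='date'
  name='DATE'
  name='DATE', out='DAT'
  name='DATE', out='DAT', ans=7

Final answer: 'DAT'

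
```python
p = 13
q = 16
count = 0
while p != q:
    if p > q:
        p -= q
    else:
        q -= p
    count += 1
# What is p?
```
Trace:
  p=13
  p=13, q=16
  p=13, q=16, count=0
  p=13, q=3, count=1
  p=10, q=3, count=2
  p=7, q=3, count=3
  p=4, q=3, count=4
  p=1, q=3, count=5
  p=1, q=2, count=6
  p=1, q=1, count=7

Final answer: 1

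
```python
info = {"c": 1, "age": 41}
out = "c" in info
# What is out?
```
Trace:
  info={'c': 1, 'age': 41}
  info={'c': 1, 'age': 41}, out=True

Final answer: True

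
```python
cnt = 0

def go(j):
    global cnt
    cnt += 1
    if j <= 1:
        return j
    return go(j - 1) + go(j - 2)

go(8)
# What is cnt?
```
Call trace (a repeated sub-call is expanded the first time; later identical calls just restate its return value):
go(j=8)
  go(j=7)
    go(j=6)
      go(j=5)
        go(j=4)
          go(j=3)
            go(j=2)
              go(j=1)
              -> return 1
              go(j=0)
              -> return 0
            -> return 1
            go(j=1)
            -> return 1
          -> return 2
          go(j=2) -> return 1  (same call as traced above)
        -> return 3
        go(j=3) -> return 2  (same call as traced above)
      -> return 5
      go(j=4) -> return 3  (same call as traced above)
    -> return 8
    go(j=5) -> return 5  (same call as traced above)
  -> return 13
  go(j=6) -> return 8  (same call as traced above)
-> return 21

cnt is incremented once per call, so count the calls in each subtree. Let C(j) = number of calls made by go(j).
C(0) = C(1) = 1 (base case, no recursion); C(j) = 1 + C(j - 1) + C(j - 2) otherwise.
C(2) = 1 + C(1) + C(0) = 1 + 1 + 1 = 3
C(3) = 1 + C(2) + C(1) = 1 + 3 + 1 = 5
C(4) = 1 + C(3) + C(2) = 1 + 5 + 3 = 9
C(5) = 1 + C(4) + C(3) = 1 + 9 + 5 = 15
C(6) = 1 + C(5) + C(4) = 1 + 15 + 9 = 25
C(7) = 1 + C(6) + C(5) = 1 + 25 + 15 = 41
C(8) = 1 + C(7) + C(6) = 1 + 41 + 25 = 67
cnt = C(8) = 67

Final answer: 67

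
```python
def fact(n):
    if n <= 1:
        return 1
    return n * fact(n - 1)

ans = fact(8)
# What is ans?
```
Call trace:
fact(n=8)
  fact(n=7)
    fact(n=6)
      fact(n=5)
        fact(n=4)
          fact(n=3)
            fact(n=2)
              fact(n=1)
              -> return 1
            -> return 2
          -> return 6
        -> return 24
      -> return 120
    -> return 720
  -> return 5040
-> return 40320

Final answer: 40320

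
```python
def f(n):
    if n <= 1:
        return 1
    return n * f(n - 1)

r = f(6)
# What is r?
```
Call trace:
f(n=6)
  f(n=5)
    f(n=4)
      f(n=3)
        f(n=2)
          f(n=1)
          -> return 1
        -> return 2
      -> return 6
    -> return 24
  -> return 120
-> return 720

Final answer: 720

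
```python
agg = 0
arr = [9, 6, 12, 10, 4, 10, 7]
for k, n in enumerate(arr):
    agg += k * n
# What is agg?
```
Trace:
  agg=0
  agg=0, k=0, n=9
  agg=6, k=1, n=6
  agg=30, k=2, n=12
  agg=60, k=3, n=10
  agg=76, k=4, n=4
  agg=126, k=5, n=10
  agg=168, k=6, n=7

Final answer: 168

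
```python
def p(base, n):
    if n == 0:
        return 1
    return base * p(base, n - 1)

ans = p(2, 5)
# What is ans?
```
Call trace:
p(base=2, n=5)
  p(base=2, n=4)
    p(base=2, n=3)
      p(base=2, n=2)
        p(base=2, n=1)
          p(base=2, n=0)
          -> return 1
        -> return 2
      -> return 4
    -> return 8
  -> return 16
-> return 32

Final answer: 32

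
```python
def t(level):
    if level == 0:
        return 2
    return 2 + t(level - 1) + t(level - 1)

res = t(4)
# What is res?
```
Call trace (a repeated sub-call is expanded the first time; later identical calls just restate its return value):
t(level=4)
  t(level=3)
    t(level=2)
      t(level=1)
        t(level=0)
        -> return 2
        t(level=0)
        -> return 2
      -> return 6
      t(level=1) -> return 6  (same call as traced above)
    -> return 14
    t(level=2) -> return 14  (same call as traced above)
  -> return 30
  t(level=3) -> return 30  (same call as traced above)
-> return 62

Final answer: 62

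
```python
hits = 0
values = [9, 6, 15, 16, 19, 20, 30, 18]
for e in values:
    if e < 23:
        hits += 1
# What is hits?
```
Trace:
  hits=0
  hits=1, e=9
  hits=2, e=6
  hits=3, e=15
  hits=4, e=16
  hits=5, e=19
  hits=6, e=20
  hits=6, e=30
  hits=7, e=18

Final answer: 7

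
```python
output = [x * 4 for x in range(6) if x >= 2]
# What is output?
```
Trace:
  x=0
  x=1
  x=2
  x=3
  x=4
  x=5
  output=[8, 12, 16, 20]

Final answer: [8, 12, 16, 20]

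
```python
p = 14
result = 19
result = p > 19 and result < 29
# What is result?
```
Trace:
  p=14
  p=14, result=19
  p=14, result=False

Final answer: False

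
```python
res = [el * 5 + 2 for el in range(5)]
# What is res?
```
Trace:
  el=0
  el=1
  el=2
  el=3
  el=4
  res=[2, 7, 12, 17, 22]

Final answer: [2, 7, 12, 17, 22]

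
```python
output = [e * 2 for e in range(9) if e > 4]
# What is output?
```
Trace:
  e=0
  e=1
  e=2
  e=3
  e=4
  e=5
  e=6
  e=7
  e=8
  output=[10, 12, 14, 16]

Final answer: [10, 12, 14, 16]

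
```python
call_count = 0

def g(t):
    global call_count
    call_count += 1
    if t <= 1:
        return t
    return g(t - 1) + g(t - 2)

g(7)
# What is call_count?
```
Call trace (a repeated sub-call is expanded the first time; later identical calls just restate its return value):
g(t=7)
  g(t=6)
    g(t=5)
      g(t=4)
        g(t=3)
          g(t=2)
            g(t=1)
            -> return 1
            g(t=0)
            -> return 0
          -> return 1
          g(t=1)
          -> return 1
        -> return 2
        g(t=2) -> return 1  (same call as traced above)
      -> return 3
      g(t=3) -> return 2  (same call as traced above)
    -> return 5
    g(t=4) -> return 3  (same call as traced above)
  -> return 8
  g(t=5) -> return 5  (same call as traced above)
-> return 13

call_count is incremented once per call, so count the calls in each subtree. Let C(t) = number of calls made by g(t).
C(0) = C(1) = 1 (base case, no recursion); C(t) = 1 + C(t - 1) + C(t - 2) otherwise.
C(2) = 1 + C(1) + C(0) = 1 + 1 + 1 = 3
C(3) = 1 + C(2) + C(1) = 1 + 3 + 1 = 5
C(4) = 1 + C(3) + C(2) = 1 + 5 + 3 = 9
C(5) = 1 + C(4) + C(3) = 1 + 9 + 5 = 15
C(6) = 1 + C(5) + C(4) = 1 + 15 + 9 = 25
C(7) = 1 + C(6) + C(5) = 1 + 25 + 15 = 41
call_count = C(7) = 41

Final answer: 41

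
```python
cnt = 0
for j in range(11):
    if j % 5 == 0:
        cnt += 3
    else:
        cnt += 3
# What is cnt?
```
Trace:
  cnt=0
  cnt=3, j=0
  cnt=6, j=1
  cnt=9, j=2
  cnt=12, j=3
  cnt=15, j=4
  cnt=18, j=5
  cnt=21, j=6
  cnt=24, j=7
  cnt=27, j=8
  cnt=30, j=9
  cnt=33, j=10

Final answer: 33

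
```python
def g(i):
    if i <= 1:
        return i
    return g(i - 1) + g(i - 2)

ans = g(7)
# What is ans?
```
Call trace (a repeated sub-call is expanded the first time; later identical calls just restate its return value):
g(i=7)
  g(i=6)
    g(i=5)
      g(i=4)
        g(i=3)
          g(i=2)
            g(i=1)
            -> return 1
            g(i=0)
            -> return 0
          -> return 1
          g(i=1)
          -> return 1
        -> return 2
        g(i=2) -> return 1  (same call as traced above)
      -> return 3
      g(i=3) -> return 2  (same call as traced above)
    -> return 5
    g(i=4) -> return 3  (same call as traced above)
  -> return 8
  g(i=5) -> return 5  (same call as traced above)
-> return 13

Final answer: 13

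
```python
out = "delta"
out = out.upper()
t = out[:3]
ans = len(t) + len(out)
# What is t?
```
Trace:
  out='delta'
  out='DELTA'
  out='DELTA', t='DEL'
  out='DELTA', t='DEL', ans=8

Final answer: 'DEL'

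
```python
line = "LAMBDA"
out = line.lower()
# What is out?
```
Trace:
  line='LAMBDA'
  line='LAMBDA', out='lambda'

Final answer: 'lambda'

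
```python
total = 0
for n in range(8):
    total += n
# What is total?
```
Trace:
  total=0
  total=0, n=0
  total=1, n=1
  total=3, n=2
  total=6, n=3
  total=10, n=4
  total=15, n=5
  total=21, n=6
  total=28, n=7

Final answer: 28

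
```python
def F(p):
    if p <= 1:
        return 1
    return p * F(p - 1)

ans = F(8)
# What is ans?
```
Call trace:
F(p=8)
  F(p=7)
    F(p=6)
      F(p=5)
        F(p=4)
          F(p=3)
            F(p=2)
              F(p=1)
              -> return 1
            -> return 2
          -> return 6
        -> return 24
      -> return 120
    -> return 720
  -> return 5040
-> return 40320

Final answer: 40320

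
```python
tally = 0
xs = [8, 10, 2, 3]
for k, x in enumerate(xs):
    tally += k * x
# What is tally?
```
Trace:
  tally=0
  tally=0, k=0, x=8
  tally=10, k=1, x=10
  tally=14, k=2, x=2
  tally=23, k=3, x=3

Final answer: 23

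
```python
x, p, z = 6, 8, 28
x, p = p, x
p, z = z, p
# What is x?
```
Trace:
  x=6, p=8, z=28
  x=8, p=6, z=28
  x=8, p=28, z=6

Final answer: 8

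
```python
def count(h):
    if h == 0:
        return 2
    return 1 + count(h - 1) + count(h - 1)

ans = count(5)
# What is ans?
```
Call trace (a repeated sub-call is expanded the first time; later identical calls just restate its return value):
count(h=5)
  count(h=4)
    count(h=3)
      count(h=2)
        count(h=1)
          count(h=0)
          -> return 2
          count(h=0)
          -> return 2
        -> return 5
        count(h=1) -> return 5  (same call as traced above)
      -> return 11
      count(h=2) -> return 11  (same call as traced above)
    -> return 23
    count(h=3) -> return 23  (same call as traced above)
  -> return 47
  count(h=4) -> return 47  (same call as traced above)
-> return 95

Final answer: 95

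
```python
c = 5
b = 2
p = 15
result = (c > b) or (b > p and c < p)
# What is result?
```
Trace:
  c=5
  c=5, b=2
  c=5, b=2, p=15
  c=5, b=2, p=15, result=True

Final answer: True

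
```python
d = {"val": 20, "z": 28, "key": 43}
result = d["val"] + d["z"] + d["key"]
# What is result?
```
Trace:
  d={'val': 20, 'z': 28, 'key': 43}
  d={'val': 20, 'z': 28, 'key': 43}, result=91

Final answer: 91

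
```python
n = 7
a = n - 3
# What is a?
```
Trace:
  n=7
  n=7, a=4

Final answer: 4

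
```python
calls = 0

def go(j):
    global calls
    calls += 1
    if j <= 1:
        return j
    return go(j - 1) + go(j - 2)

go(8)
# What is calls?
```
Call trace (a repeated sub-call is expanded the first time; later identical calls just restate its return value):
go(j=8)
  go(j=7)
    go(j=6)
      go(j=5)
        go(j=4)
          go(j=3)
            go(j=2)
              go(j=1)
              -> return 1
              go(j=0)
              -> return 0
            -> return 1
            go(j=1)
            -> return 1
          -> return 2
          go(j=2) -> return 1  (same call as traced above)
        -> return 3
        go(j=3) -> return 2  (same call as traced above)
      -> return 5
      go(j=4) -> return 3  (same call as traced above)
    -> return 8
    go(j=5) -> return 5  (same call as traced above)
  -> return 13
  go(j=6) -> return 8  (same call as traced above)
-> return 21

calls is incremented once per call, so count the calls in each subtree. Let C(j) = number of calls made by go(j).
C(0) = C(1) = 1 (base case, no recursion); C(j) = 1 + C(j - 1) + C(j - 2) otherwise.
C(2) = 1 + C(1) + C(0) = 1 + 1 + 1 = 3
C(3) = 1 + C(2) + C(1) = 1 + 3 + 1 = 5
C(4) = 1 + C(3) + C(2) = 1 + 5 + 3 = 9
C(5) = 1 + C(4) + C(3) = 1 + 9 + 5 = 15
C(6) = 1 + C(5) + C(4) = 1 + 15 + 9 = 25
C(7) = 1 + C(6) + C(5) = 1 + 25 + 15 = 41
C(8) = 1 + C(7) + C(6) = 1 + 41 + 25 = 67
calls = C(8) = 67

Final answer: 67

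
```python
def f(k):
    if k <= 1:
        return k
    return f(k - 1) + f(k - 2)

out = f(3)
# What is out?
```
Call trace:
f(k=3)
  f(k=2)
    f(k=1)
    -> return 1
    f(k=0)
    -> return 0
  -> return 1
  f(k=1)
  -> return 1
-> return 2

Final answer: 2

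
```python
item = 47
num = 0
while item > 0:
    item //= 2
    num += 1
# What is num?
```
Trace:
  item=47
  item=47, num=0
  item=23, num=1
  item=11, num=2
  item=5, num=3
  item=2, num=4
  item=1, num=5
  item=0, num=6

Final answer: 6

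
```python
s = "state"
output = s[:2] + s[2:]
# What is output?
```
Trace:
  s='state'
  s='state', output='state'

Final answer: 'state'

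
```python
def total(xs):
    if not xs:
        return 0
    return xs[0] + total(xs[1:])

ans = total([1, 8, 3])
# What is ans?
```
Call trace:
total(xs=[1, 8, 3])
  total(xs=[8, 3])
    total(xs=[3])
      total(xs=[])
      -> return 0
    -> return 3
  -> return 11
-> return 12

Final answer: 12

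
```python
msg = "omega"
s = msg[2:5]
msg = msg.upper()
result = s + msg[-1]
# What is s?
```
Trace:
  msg='omega'
  msg='omega', s='ega'
  msg='OMEGA', s='ega'
  msg='OMEGA', s='ega', result='egaA'

Final answer: 'ega'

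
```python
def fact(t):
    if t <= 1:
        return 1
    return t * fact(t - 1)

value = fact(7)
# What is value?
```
Call trace:
fact(t=7)
  fact(t=6)
    fact(t=5)
      fact(t=4)
        fact(t=3)
          fact(t=2)
            fact(t=1)
            -> return 1
          -> return 2
        -> return 6
      -> return 24
    -> return 120
  -> return 720
-> return 5040

Final answer: 5040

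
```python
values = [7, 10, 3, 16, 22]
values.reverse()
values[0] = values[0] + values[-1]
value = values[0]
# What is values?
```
Trace:
  values=[7, 10, 3, 16, 22]
  values=[22, 16, 3, 10, 7]
  values=[29, 16, 3, 10, 7]
  values=[29, 16, 3, 10, 7], value=29

Final answer: [29, 16, 3, 10, 7]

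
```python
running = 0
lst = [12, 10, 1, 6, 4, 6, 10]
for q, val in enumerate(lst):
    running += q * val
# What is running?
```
Trace:
  running=0
  running=0, q=0, val=12
  running=10, q=1, val=10
  running=12, q=2, val=1
  running=30, q=3, val=6
  running=46, q=4, val=4
  running=76, q=5, val=6
  running=136, q=6, val=10

Final answer: 136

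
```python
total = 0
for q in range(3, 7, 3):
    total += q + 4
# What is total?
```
Trace:
  total=0
  total=7, q=3
  total=17, q=6

Final answer: 17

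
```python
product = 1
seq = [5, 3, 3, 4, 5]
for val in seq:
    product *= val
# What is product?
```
Trace:
  product=1
  product=5, val=5
  product=15, val=3
  product=45, val=3
  product=180, val=4
  product=900, val=5

Final answer: 900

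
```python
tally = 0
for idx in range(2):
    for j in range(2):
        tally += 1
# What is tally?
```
Trace:
  tally=0
  tally=1, idx=0, j=0
  tally=2, idx=0, j=1
  tally=3, idx=1, j=0
  tally=4, idx=1, j=1

Final answer: 4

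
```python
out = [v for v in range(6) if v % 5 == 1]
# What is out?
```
Trace:
  v=0
  v=1
  v=2
  v=3
  v=4
  v=5
  out=[1]

Final answer: [1]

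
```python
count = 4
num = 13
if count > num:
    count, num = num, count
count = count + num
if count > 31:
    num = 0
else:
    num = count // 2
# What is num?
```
Trace:
  count=4
  count=4, num=13
  count=4, num=13
  count=17, num=13
  count=17, num=8

Final answer: 8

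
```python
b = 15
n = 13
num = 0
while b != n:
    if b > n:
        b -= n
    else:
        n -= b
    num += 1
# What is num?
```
Trace:
  b=15
  b=15, n=13
  b=15, n=13, num=0
  b=2, n=13, num=1
  b=2, n=11, num=2
  b=2, n=9, num=3
  b=2, n=7, num=4
  b=2, n=5, num=5
  b=2, n=3, num=6
  b=2, n=1, num=7
  b=1, n=1, num=8

Final answer: 8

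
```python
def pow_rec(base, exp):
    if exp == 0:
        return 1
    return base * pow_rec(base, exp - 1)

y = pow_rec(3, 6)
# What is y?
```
Call trace:
pow_rec(base=3, exp=6)
  pow_rec(base=3, exp=5)
    pow_rec(base=3, exp=4)
      pow_rec(base=3, exp=3)
        pow_rec(base=3, exp=2)
          pow_rec(base=3, exp=1)
            pow_rec(base=3, exp=0)
            -> return 1
          -> return 3
        -> return 9
      -> return 27
    -> return 81
  -> return 243
-> return 729

Final answer: 729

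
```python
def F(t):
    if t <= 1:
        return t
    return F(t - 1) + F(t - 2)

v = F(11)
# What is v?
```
Call trace (a repeated sub-call is expanded the first time; later identical calls just restate its return value):
F(t=11)
  F(t=10)
    F(t=9)
      F(t=8)
        F(t=7)
          F(t=6)
            F(t=5)
              F(t=4)
                F(t=3)
                  F(t=2)
                    F(t=1)
                    -> return 1
                    F(t=0)
                    -> return 0
                  -> return 1
                  F(t=1)
                  -> return 1
                -> return 2
                F(t=2) -> return 1  (same call as traced above)
              -> return 3
              F(t=3) -> return 2  (same call as traced above)
            -> return 5
            F(t=4) -> return 3  (same call as traced above)
          -> return 8
          F(t=5) -> return 5  (same call as traced above)
        -> return 13
        F(t=6) -> return 8  (same call as traced above)
      -> return 21
      F(t=7) -> return 13  (same call as traced above)
    -> return 34
    F(t=8) -> return 21  (same call as traced above)
  -> return 55
  F(t=9) -> return 34  (same call as traced above)
-> return 89

Final answer: 89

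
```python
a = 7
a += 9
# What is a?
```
Trace:
  a=7
  a=16

Final answer: 16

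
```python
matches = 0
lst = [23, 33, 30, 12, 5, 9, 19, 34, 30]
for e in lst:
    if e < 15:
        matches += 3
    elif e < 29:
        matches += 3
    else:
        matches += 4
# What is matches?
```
Trace:
  matches=0
  matches=3, e=23
  matches=7, e=33
  matches=11, e=30
  matches=14, e=12
  matches=17, e=5
  matches=20, e=9
  matches=23, e=19
  matches=27, e=34
  matches=31, e=30

Final answer: 31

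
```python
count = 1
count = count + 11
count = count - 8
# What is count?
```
Trace:
  count=1
  count=12
  count=4

Final answer: 4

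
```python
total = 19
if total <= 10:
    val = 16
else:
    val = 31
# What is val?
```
Trace:
  total=19
  total=19, val=31

Final answer: 31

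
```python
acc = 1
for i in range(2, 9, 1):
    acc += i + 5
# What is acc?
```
Trace:
  acc=1
  acc=8, i=2
  acc=16, i=3
  acc=25, i=4
  acc=35, i=5
  acc=46, i=6
  acc=58, i=7
  acc=71, i=8

Final answer: 71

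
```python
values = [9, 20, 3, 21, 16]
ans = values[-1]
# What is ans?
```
Trace:
  values=[9, 20, 3, 21, 16]
  values=[9, 20, 3, 21, 16], ans=16

Final answer: 16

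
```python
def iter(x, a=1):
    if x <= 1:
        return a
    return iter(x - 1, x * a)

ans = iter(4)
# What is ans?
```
Call trace:
iter(x=4, a=1)
  iter(x=3, a=4)
    iter(x=2, a=12)
      iter(x=1, a=24)
      -> return 24
    -> return 24
  -> return 24
-> return 24

Final answer: 24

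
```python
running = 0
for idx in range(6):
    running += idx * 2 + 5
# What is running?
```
Trace:
  running=0
  running=5, idx=0
  running=12, idx=1
  running=21, idx=2
  running=32, idx=3
  running=45, idx=4
  running=60, idx=5

Final answer: 60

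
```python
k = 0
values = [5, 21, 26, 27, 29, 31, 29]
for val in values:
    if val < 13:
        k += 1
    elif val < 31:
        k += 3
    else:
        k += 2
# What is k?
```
Trace:
  k=0
  k=1, val=5
  k=4, val=21
  k=7, val=26
  k=10, val=27
  k=13, val=29
  k=15, val=31
  k=18, val=29

Final answer: 18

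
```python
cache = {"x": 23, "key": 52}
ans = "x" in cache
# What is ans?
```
Trace:
  cache={'x': 23, 'key': 52}
  cache={'x': 23, 'key': 52}, ans=True

Final answer: True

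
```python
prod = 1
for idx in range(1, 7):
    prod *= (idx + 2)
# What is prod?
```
Trace:
  prod=1
  prod=3, idx=1
  prod=12, idx=2
  prod=60, idx=3
  prod=360, idx=4
  prod=2520, idx=5
  prod=20160, idx=6

Final answer: 20160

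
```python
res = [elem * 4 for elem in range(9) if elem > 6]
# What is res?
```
Trace:
  elem=0
  elem=1
  elem=2
  elem=3
  elem=4
  elem=5
  elem=6
  elem=7
  elem=8
  res=[28, 32]

Final answer: [28, 32]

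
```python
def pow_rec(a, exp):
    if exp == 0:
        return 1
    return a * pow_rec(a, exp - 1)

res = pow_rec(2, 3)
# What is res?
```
Call trace:
pow_rec(a=2, exp=3)
  pow_rec(a=2, exp=2)
    pow_rec(a=2, exp=1)
      pow_rec(a=2, exp=0)
      -> return 1
    -> return 2
  -> return 4
-> return 8

Final answer: 8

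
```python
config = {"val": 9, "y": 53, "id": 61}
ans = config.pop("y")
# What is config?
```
Trace:
  config={'val': 9, 'y': 53, 'id': 61}
  config={'val': 9, 'id': 61}, ans=53

Final answer: {'val': 9, 'id': 61}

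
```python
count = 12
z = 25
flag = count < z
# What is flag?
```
Trace:
  count=12
  count=12, z=25
  count=12, z=25, flag=True

Final answer: True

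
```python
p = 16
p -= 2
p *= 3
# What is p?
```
Trace:
  p=16
  p=14
  p=42

Final answer: 42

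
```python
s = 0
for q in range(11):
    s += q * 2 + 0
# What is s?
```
Trace:
  s=0
  s=0, q=0
  s=2, q=1
  s=6, q=2
  s=12, q=3
  s=20, q=4
  s=30, q=5
  s=42, q=6
  s=56, q=7
  s=72, q=8
  s=90, q=9
  s=110, q=10

Final answer: 110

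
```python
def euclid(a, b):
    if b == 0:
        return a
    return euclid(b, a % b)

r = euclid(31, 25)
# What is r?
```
Call trace:
euclid(a=31, b=25)
  euclid(a=25, b=6)
    euclid(a=6, b=1)
      euclid(a=1, b=0)
      -> return 1
    -> return 1
  -> return 1
-> return 1

Final answer: 1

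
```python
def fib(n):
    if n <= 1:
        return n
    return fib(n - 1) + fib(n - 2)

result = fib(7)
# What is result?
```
Call trace (a repeated sub-call is expanded the first time; later identical calls just restate its return value):
fib(n=7)
  fib(n=6)
    fib(n=5)
      fib(n=4)
        fib(n=3)
          fib(n=2)
            fib(n=1)
            -> return 1
            fib(n=0)
            -> return 0
          -> return 1
          fib(n=1)
          -> return 1
        -> return 2
        fib(n=2) -> return 1  (same call as traced above)
      -> return 3
      fib(n=3) -> return 2  (same call as traced above)
    -> return 5
    fib(n=4) -> return 3  (same call as traced above)
  -> return 8
  fib(n=5) -> return 5  (same call as traced above)
-> return 13

Final answer: 13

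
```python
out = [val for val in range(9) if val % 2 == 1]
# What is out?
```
Trace:
  val=0
  val=1
  val=2
  val=3
  val=4
  val=5
  val=6
  val=7
  val=8
  out=[1, 3, 5, 7]

Final answer: [1, 3, 5, 7]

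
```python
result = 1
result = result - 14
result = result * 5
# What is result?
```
Trace:
  result=1
  result=-13
  result=-65

Final answer: -65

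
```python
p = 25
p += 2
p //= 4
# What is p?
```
Trace:
  p=25
  p=27
  p=6

Final answer: 6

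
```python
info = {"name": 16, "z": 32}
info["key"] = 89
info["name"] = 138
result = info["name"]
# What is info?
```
Trace:
  info={'name': 16, 'z': 32}
  info={'name': 16, 'z': 32, 'key': 89}
  info={'name': 138, 'z': 32, 'key': 89}
  info={'name': 138, 'z': 32, 'key': 89}, result=138

Final answer: {'name': 138, 'z': 32, 'key': 89}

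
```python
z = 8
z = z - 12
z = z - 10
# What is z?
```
Trace:
  z=8
  z=-4
  z=-14

Final answer: -14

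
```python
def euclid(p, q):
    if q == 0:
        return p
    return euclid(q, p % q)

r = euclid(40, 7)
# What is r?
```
Call trace:
euclid(p=40, q=7)
  euclid(p=7, q=5)
    euclid(p=5, q=2)
      euclid(p=2, q=1)
        euclid(p=1, q=0)
        -> return 1
      -> return 1
    -> return 1
  -> return 1
-> return 1

Final answer: 1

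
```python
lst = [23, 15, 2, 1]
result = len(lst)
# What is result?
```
Trace:
  lst=[23, 15, 2, 1]
  lst=[23, 15, 2, 1], result=4

Final answer: 4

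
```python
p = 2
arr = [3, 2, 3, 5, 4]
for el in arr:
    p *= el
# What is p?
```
Trace:
  p=2
  p=6, el=3
  p=12, el=2
  p=36, el=3
  p=180, el=5
  p=720, el=4

Final answer: 720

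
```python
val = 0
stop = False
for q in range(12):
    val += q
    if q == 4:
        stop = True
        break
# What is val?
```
Trace:
  val=0
  val=0, stop=False
  val=0, stop=False, q=0
  val=1, stop=False, q=1
  val=3, stop=False, q=2
  val=6, stop=False, q=3
  val=10, stop=True, q=4

Final answer: 10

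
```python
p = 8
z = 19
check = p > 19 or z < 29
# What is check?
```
Trace:
  p=8
  p=8, z=19
  p=8, z=19, check=True

Final answer: True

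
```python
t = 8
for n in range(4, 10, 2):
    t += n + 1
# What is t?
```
Trace:
  t=8
  t=13, n=4
  t=20, n=6
  t=29, n=8

Final answer: 29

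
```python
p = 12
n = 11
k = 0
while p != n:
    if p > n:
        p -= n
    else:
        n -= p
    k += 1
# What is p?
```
Trace:
  p=12
  p=12, n=11
  p=12, n=11, k=0
  p=1, n=11, k=1
  p=1, n=10, k=2
  p=1, n=9, k=3
  p=1, n=8, k=4
  p=1, n=7, k=5
  p=1, n=6, k=6
  p=1, n=5, k=7
  p=1, n=4, k=8
  p=1, n=3, k=9
  p=1, n=2, k=10
  p=1, n=1, k=11

Final answer: 1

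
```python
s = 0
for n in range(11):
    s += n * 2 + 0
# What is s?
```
Trace:
  s=0
  s=0, n=0
  s=2, n=1
  s=6, n=2
  s=12, n=3
  s=20, n=4
  s=30, n=5
  s=42, n=6
  s=56, n=7
  s=72, n=8
  s=90, n=9
  s=110, n=10

Final answer: 110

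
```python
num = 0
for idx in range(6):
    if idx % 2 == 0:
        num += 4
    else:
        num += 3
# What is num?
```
Trace:
  num=0
  num=4, idx=0
  num=7, idx=1
  num=11, idx=2
  num=14, idx=3
  num=18, idx=4
  num=21, idx=5

Final answer: 21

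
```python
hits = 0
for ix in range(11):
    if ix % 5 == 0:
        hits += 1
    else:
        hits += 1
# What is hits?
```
Trace:
  hits=0
  hits=1, ix=0
  hits=2, ix=1
  hits=3, ix=2
  hits=4, ix=3
  hits=5, ix=4
  hits=6, ix=5
  hits=7, ix=6
  hits=8, ix=7
  hits=9, ix=8
  hits=10, ix=9
  hits=11, ix=10

Final answer: 11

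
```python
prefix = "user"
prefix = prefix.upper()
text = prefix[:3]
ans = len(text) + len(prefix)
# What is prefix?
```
Trace:
  prefix='user'
  prefix='USER'
  prefix='USER', text='USE'
  prefix='USER', text='USE', ans=7

Final answer: 'USER'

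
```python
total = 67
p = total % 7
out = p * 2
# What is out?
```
Trace:
  total=67
  total=67, p=4
  total=67, p=4, out=8

Final answer: 8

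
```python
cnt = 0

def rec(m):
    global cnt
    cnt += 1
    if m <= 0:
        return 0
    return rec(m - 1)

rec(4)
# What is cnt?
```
Call trace:
rec(m=4)
  rec(m=3)
    rec(m=2)
      rec(m=1)
        rec(m=0)
        -> return 0
      -> return 0
    -> return 0
  -> return 0
-> return 0

cnt is incremented once per call. rec is entered once for each m = 4, 3, 2, 1, 0 (the m <= 0 call returns without recursing), i.e. 4 + 1 calls.
cnt = 5

Final answer: 5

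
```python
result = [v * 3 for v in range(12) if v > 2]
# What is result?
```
Trace:
  v=0
  v=1
  v=2
  v=3
  v=4
  v=5
  v=6
  v=7
  v=8
  v=9
  v=10
  v=11
  result=[9, 12, 15, 18, 21, 24, 27, 30, 33]

Final answer: [9, 12, 15, 18, 21, 24, 27, 30, 33]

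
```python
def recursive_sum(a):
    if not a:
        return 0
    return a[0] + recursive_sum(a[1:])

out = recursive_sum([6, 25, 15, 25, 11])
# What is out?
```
Call trace:
recursive_sum(a=[6, 25, 15, 25, 11])
  recursive_sum(a=[25, 15, 25, 11])
    recursive_sum(a=[15, 25, 11])
      recursive_sum(a=[25, 11])
        recursive_sum(a=[11])
          recursive_sum(a=[])
          -> return 0
        -> return 11
      -> return 36
    -> return 51
  -> return 76
-> return 82

Final answer: 82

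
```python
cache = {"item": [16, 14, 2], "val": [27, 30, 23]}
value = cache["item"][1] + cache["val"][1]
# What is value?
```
Trace:
  cache={'item': [16, 14, 2], 'val': [27, 30, 23]}
  cache={'item': [16, 14, 2], 'val': [27, 30, 23]}, value=44

Final answer: 44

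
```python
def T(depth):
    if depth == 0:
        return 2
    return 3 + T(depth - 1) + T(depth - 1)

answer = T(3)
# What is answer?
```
Call trace (a repeated sub-call is expanded the first time; later identical calls just restate its return value):
T(depth=3)
  T(depth=2)
    T(depth=1)
      T(depth=0)
      -> return 2
      T(depth=0)
      -> return 2
    -> return 7
    T(depth=1) -> return 7  (same call as traced above)
  -> return 17
  T(depth=2) -> return 17  (same call as traced above)
-> return 37

Final answer: 37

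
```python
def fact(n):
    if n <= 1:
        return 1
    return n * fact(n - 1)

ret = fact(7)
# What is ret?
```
Call trace:
fact(n=7)
  fact(n=6)
    fact(n=5)
      fact(n=4)
        fact(n=3)
          fact(n=2)
            fact(n=1)
            -> return 1
          -> return 2
        -> return 6
      -> return 24
    -> return 120
  -> return 720
-> return 5040

Final answer: 5040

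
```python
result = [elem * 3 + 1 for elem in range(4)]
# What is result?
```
Trace:
  elem=0
  elem=1
  elem=2
  elem=3
  result=[1, 4, 7, 10]

Final answer: [1, 4, 7, 10]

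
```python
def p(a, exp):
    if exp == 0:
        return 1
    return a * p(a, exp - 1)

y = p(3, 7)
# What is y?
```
Call trace:
p(a=3, exp=7)
  p(a=3, exp=6)
    p(a=3, exp=5)
      p(a=3, exp=4)
        p(a=3, exp=3)
          p(a=3, exp=2)
            p(a=3, exp=1)
              p(a=3, exp=0)
              -> return 1
            -> return 3
          -> return 9
        -> return 27
      -> return 81
    -> return 243
  -> return 729
-> return 2187

Final answer: 2187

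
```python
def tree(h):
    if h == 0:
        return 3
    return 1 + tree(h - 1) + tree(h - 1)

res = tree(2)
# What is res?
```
Call trace (a repeated sub-call is expanded the first time; later identical calls just restate its return value):
tree(h=2)
  tree(h=1)
    tree(h=0)
    -> return 3
    tree(h=0)
    -> return 3
  -> return 7
  tree(h=1) -> return 7  (same call as traced above)
-> return 15

Final answer: 15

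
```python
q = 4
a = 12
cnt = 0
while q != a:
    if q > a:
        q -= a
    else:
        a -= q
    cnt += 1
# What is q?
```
Trace:
  q=4
  q=4, a=12
  q=4, a=12, cnt=0
  q=4, a=8, cnt=1
  q=4, a=4, cnt=2

Final answer: 4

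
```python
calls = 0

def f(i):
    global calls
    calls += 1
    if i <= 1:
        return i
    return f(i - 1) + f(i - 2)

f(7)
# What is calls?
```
Call trace (a repeated sub-call is expanded the first time; later identical calls just restate its return value):
f(i=7)
  f(i=6)
    f(i=5)
      f(i=4)
        f(i=3)
          f(i=2)
            f(i=1)
            -> return 1
            f(i=0)
            -> return 0
          -> return 1
          f(i=1)
          -> return 1
        -> return 2
        f(i=2) -> return 1  (same call as traced above)
      -> return 3
      f(i=3) -> return 2  (same call as traced above)
    -> return 5
    f(i=4) -> return 3  (same call as traced above)
  -> return 8
  f(i=5) -> return 5  (same call as traced above)
-> return 13

calls is incremented once per call, so count the calls in each subtree. Let C(i) = number of calls made by f(i).
C(0) = C(1) = 1 (base case, no recursion); C(i) = 1 + C(i - 1) + C(i - 2) otherwise.
C(2) = 1 + C(1) + C(0) = 1 + 1 + 1 = 3
C(3) = 1 + C(2) + C(1) = 1 + 3 + 1 = 5
C(4) = 1 + C(3) + C(2) = 1 + 5 + 3 = 9
C(5) = 1 + C(4) + C(3) = 1 + 9 + 5 = 15
C(6) = 1 + C(5) + C(4) = 1 + 15 + 9 = 25
C(7) = 1 + C(6) + C(5) = 1 + 25 + 15 = 41
calls = C(7) = 41

Final answer: 41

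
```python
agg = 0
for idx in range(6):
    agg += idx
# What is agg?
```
Trace:
  agg=0
  agg=0, idx=0
  agg=1, idx=1
  agg=3, idx=2
  agg=6, idx=3
  agg=10, idx=4
  agg=15, idx=5

Final answer: 15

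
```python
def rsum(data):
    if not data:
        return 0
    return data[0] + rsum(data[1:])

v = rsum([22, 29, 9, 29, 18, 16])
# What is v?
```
Call trace:
rsum(data=[22, 29, 9, 29, 18, 16])
  rsum(data=[29, 9, 29, 18, 16])
    rsum(data=[9, 29, 18, 16])
      rsum(data=[29, 18, 16])
        rsum(data=[18, 16])
          rsum(data=[16])
            rsum(data=[])
            -> return 0
          -> return 16
        -> return 34
      -> return 63
    -> return 72
  -> return 101
-> return 123

Final answer: 123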